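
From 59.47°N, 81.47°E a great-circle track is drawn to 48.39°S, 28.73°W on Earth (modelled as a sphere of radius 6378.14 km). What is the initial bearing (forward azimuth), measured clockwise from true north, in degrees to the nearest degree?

With φ₁ = 1.0379, φ₂ = -0.8446, Δλ = -1.9234 rad, the forward-azimuth formula gives
θ = atan2( sin Δλ cos φ₂ , cos φ₁ sin φ₂ − sin φ₁ cos φ₂ cos Δλ ) = atan2(-0.6232, -0.1823) = -106.31°.
Adding 360° brings this into [0°, 360°): 254°.

254°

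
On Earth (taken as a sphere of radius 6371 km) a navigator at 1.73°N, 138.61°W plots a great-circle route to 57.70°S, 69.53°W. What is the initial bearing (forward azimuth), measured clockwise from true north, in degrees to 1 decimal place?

With φ₁ = 0.0302, φ₂ = -1.0071, Δλ = 1.2057 rad, the forward-azimuth formula gives
θ = atan2( sin Δλ cos φ₂ , cos φ₁ sin φ₂ − sin φ₁ cos φ₂ cos Δλ ) = atan2(0.4991, -0.8506) = 149.60°.
So the initial bearing is 149.6°.

149.6°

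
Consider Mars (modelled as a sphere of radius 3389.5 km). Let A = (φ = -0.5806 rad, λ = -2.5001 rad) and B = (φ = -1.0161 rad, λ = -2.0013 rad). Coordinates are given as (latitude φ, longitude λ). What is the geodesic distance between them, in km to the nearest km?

With latitudes φ₁ = -33.266°, φ₂ = -58.218° and longitude difference Δλ = 28.579°:
cos c = sin φ₁ sin φ₂ + cos φ₁ cos φ₂ cos Δλ = (-0.5485)(-0.8501) + (0.8361)(0.5267)(0.8782) = 0.85300,
so c = arccos(0.85300) = 0.54909 rad.
Distance = R·c = 3389.5 × 0.5491 ≈ 1861 km.

1861 km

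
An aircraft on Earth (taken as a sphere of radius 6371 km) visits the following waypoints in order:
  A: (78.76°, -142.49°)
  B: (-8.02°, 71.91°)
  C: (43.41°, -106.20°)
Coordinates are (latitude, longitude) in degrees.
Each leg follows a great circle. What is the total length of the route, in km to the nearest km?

Leg A→B: central angle 1.8714 rad, distance 11922.7 km.
Leg B→C: central angle 2.5232 rad, distance 16075.6 km.
Total: 11922.7 + 16075.6 ≈ 27998 km.

27998 km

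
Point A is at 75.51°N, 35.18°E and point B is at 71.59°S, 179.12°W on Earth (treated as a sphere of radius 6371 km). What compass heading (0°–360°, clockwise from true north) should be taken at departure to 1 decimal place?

With φ₁ = 1.3179, φ₂ = -1.2495, Δλ = 2.5429 rad, the forward-azimuth formula gives
θ = atan2( sin Δλ cos φ₂ , cos φ₁ sin φ₂ − sin φ₁ cos φ₂ cos Δλ ) = atan2(0.1780, 0.0152) = 85.12°.
So the initial bearing is 85.1°.

85.1°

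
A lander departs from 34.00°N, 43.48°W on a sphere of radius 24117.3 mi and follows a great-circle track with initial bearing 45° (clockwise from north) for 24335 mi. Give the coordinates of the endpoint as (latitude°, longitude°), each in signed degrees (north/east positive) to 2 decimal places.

52.56°, 36.38°

Angular distance δ = d/R = 24335/24117.3 = 1.00903 rad; initial bearing θ = 0.7854 rad.
sin φ₂ = sin φ₁ cos δ + cos φ₁ sin δ cos θ = (0.5592)(0.5327) + (0.8290)(0.8463)(0.7071) = 0.7940, so φ₂ = 52.56°.
Δλ = atan2(sin θ sin δ cos φ₁, cos δ − sin φ₁ sin φ₂) = atan2(0.4961, 0.0887) = 79.865°.
λ₂ = -43.480° + 79.865° = 36.38°.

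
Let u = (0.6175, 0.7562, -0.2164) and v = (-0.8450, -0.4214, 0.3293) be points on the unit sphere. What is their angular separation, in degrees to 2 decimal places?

155.74°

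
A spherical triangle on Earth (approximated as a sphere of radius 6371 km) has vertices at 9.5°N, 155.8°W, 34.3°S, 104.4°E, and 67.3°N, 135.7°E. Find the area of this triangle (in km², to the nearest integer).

68472516 km²

Side lengths (central angles): a = 1.8209, b = 1.2747, c = 1.8046 rad; semiperimeter s = 2.4501.
By l'Huilier's theorem, tan(E/4) = √[tan(s/2) tan((s−a)/2) tan((s−b)/2) tan((s−c)/2)], giving spherical excess E = 1.6869 rad.
Area = E·R² = 1.6869 × (6371)² ≈ 68472516 km².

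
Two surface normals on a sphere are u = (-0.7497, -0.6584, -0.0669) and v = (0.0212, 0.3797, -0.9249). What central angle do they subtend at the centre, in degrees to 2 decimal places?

u·v = -0.2040; |u| = 1.0000, |v| = 1.0000.
cos θ = (u·v)/(|u||v|) = -0.2040, so θ = 101.77°.

101.77°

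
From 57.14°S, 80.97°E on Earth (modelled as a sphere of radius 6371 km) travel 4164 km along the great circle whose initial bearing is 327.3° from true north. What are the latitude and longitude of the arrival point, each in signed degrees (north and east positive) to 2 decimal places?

-22.91°, 60.08°

Angular distance δ = d/R = 4164/6371 = 0.65359 rad; initial bearing θ = 5.7125 rad.
sin φ₂ = sin φ₁ cos δ + cos φ₁ sin δ cos θ = (-0.8400)(0.7939) + (0.5426)(0.6080)(0.8415) = -0.3893, so φ₂ = -22.91°.
Δλ = atan2(sin θ sin δ cos φ₁, cos δ − sin φ₁ sin φ₂) = atan2(-0.1782, 0.4669) = -20.892°.
λ₂ = 80.970° − 20.892° = 60.08°.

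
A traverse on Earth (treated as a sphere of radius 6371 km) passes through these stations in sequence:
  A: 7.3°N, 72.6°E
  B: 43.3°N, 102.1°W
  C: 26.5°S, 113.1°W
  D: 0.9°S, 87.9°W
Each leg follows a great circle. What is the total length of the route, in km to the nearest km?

Leg A→B: central angle 2.2545 rad, distance 14363.2 km.
Leg B→C: central angle 1.2310 rad, distance 7842.5 km.
Leg C→D: central angle 0.6152 rad, distance 3919.3 km.
Total: 14363.2 + 7842.5 + 3919.3 ≈ 26125 km.

26125 km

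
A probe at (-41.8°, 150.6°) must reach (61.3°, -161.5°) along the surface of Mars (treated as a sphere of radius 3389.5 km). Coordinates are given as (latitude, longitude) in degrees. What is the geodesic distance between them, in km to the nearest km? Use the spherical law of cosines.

6517 km

In radians: φ₁ = -0.7295, φ₂ = 1.0699, Δλ = 47.900° = 0.8360 rad.
cos c = sin φ₁ sin φ₂ + cos φ₁ cos φ₂ cos Δλ = (-0.6665)(0.8771) + (0.7455)(0.4802)(0.6704) = -0.34464,
so c = arccos(-0.34464) = 1.92265 rad.
Distance = R·c = 3389.5 × 1.9226 ≈ 6517 km.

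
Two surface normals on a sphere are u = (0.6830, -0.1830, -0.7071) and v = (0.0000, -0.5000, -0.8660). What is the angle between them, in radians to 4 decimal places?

0.7900 rad

u·v = 0.7038; |u| = 1.0000, |v| = 1.0000.
cos θ = (u·v)/(|u||v|) = 0.7039, so θ = 0.7900 rad.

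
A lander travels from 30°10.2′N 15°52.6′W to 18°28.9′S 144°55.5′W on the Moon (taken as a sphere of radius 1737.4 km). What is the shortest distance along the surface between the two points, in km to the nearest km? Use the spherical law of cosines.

4018 km

In radians: φ₁ = 0.5266, φ₂ = -0.3226, Δλ = -129.048° = -2.2523 rad.
cos c = sin φ₁ sin φ₂ + cos φ₁ cos φ₂ cos Δλ = (0.5026)(-0.3170) + (0.8645)(0.9484)(-0.6300) = -0.67586,
so c = arccos(-0.67586) = 2.31293 rad.
Distance = R·c = 1737.4 × 2.3129 ≈ 4018 km.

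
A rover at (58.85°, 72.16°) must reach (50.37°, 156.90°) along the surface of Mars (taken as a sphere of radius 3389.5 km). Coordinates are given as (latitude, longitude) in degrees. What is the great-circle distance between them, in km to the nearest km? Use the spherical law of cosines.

2746 km

In radians: φ₁ = 1.0271, φ₂ = 0.8791, Δλ = 84.740° = 1.4790 rad.
cos c = sin φ₁ sin φ₂ + cos φ₁ cos φ₂ cos Δλ = (0.8558)(0.7702) + (0.5173)(0.6378)(0.0917) = 0.68938,
so c = arccos(0.68938) = 0.81017 rad.
Distance = R·c = 3389.5 × 0.8102 ≈ 2746 km.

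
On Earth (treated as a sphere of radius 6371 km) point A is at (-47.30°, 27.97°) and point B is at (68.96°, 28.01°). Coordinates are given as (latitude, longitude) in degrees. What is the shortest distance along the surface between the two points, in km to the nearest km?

Let φ₁ = -0.8255 rad, φ₂ = 1.2036 rad, and Δλ = 0.0007 rad.
cos c = sin φ₁ sin φ₂ + cos φ₁ cos φ₂ cos Δλ = (-0.7349)(0.9333) + (0.6782)(0.3590)(1.0000) = -0.44245,
so c = arccos(-0.44245) = 2.02912 rad.
Distance = R·c = 6371 × 2.0291 ≈ 12928 km.

12928 km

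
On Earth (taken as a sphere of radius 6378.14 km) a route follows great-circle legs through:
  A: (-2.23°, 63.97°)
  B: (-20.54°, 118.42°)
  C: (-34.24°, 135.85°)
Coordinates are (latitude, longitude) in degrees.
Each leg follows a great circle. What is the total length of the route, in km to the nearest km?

8540 km

Leg A→B: central angle 0.9792 rad, distance 6245.4 km.
Leg B→C: central angle 0.3597 rad, distance 2294.2 km.
Total: 6245.4 + 2294.2 ≈ 8540 km.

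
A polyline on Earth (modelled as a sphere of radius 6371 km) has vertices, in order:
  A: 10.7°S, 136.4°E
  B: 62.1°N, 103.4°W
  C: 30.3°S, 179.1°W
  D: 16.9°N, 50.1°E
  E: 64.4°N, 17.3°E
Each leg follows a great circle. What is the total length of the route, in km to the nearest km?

Leg A→B: central angle 1.9773 rad, distance 12597.2 km.
Leg B→C: central angle 1.9242 rad, distance 12259.1 km.
Leg C→D: central angle 2.3274 rad, distance 14827.9 km.
Leg D→E: central angle 0.9151 rad, distance 5830.4 km.
Total: 12597.2 + 12259.1 + 14827.9 + 5830.4 ≈ 45515 km.

45515 km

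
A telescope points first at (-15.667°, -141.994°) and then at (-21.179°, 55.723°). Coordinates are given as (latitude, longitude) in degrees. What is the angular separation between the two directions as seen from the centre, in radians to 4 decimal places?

In radians: φ₁ = -0.2734, φ₂ = -0.3696, Δλ = -162.283° = -2.8324 rad.
Haversine: a = sin²(Δφ/2) + cos φ₁ cos φ₂ sin²(Δλ/2) = 0.0023 + (0.9628)(0.9325)(0.9763) = 0.87883.
Central angle c = 2·arcsin(√a) = 2.43053 rad.
So the angular separation is 2.4305 rad.

2.4305 rad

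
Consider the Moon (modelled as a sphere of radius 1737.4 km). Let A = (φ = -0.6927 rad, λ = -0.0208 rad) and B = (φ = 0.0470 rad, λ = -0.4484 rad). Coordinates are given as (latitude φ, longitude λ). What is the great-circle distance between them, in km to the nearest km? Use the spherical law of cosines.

1455 km

Let φ₁ = -0.6927 rad, φ₂ = 0.0470 rad, and Δλ = -0.4276 rad.
cos c = sin φ₁ sin φ₂ + cos φ₁ cos φ₂ cos Δλ = (-0.6386)(0.0470) + (0.7695)(0.9989)(0.9100) = 0.66946,
so c = arccos(0.66946) = 0.83731 rad.
Distance = R·c = 1737.4 × 0.8373 ≈ 1455 km.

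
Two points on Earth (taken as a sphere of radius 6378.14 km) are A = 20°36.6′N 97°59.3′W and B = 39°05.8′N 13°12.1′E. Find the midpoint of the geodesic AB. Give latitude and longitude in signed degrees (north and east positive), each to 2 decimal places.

45.18°, -50.16°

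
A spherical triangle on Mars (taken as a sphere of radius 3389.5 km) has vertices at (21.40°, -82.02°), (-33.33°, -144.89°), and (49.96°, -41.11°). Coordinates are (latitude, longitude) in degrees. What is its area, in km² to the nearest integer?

Side lengths (central angles): a = 2.1516, b = 0.7495, c = 1.4159 rad; semiperimeter s = 2.1585.
By l'Huilier's theorem, tan(E/4) = √[tan(s/2) tan((s−a)/2) tan((s−b)/2) tan((s−c)/2)], giving spherical excess E = 0.1849 rad.
Area = E·R² = 0.1849 × (3389.5)² ≈ 2124681 km².

2124681 km²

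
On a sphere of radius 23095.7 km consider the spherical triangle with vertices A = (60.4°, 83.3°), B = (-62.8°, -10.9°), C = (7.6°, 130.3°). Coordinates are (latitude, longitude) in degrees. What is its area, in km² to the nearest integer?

Side lengths (central angles): a = 2.0609, b = 1.1053, c = 2.4814 rad; semiperimeter s = 2.8238.
By l'Huilier's theorem, tan(E/4) = √[tan(s/2) tan((s−a)/2) tan((s−b)/2) tan((s−c)/2)], giving spherical excess E = 2.4654 rad.
Area = E·R² = 2.4654 × (23095.7)² ≈ 1315083411 km².

1315083411 km²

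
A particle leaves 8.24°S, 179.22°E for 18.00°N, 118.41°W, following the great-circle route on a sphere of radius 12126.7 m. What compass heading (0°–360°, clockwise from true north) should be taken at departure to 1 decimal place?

With φ₁ = -0.1438, φ₂ = 0.3142, Δλ = 1.0886 rad, the forward-azimuth formula gives
θ = atan2( sin Δλ cos φ₂ , cos φ₁ sin φ₂ − sin φ₁ cos φ₂ cos Δλ ) = atan2(0.8426, 0.3690) = 66.35°.
So the initial bearing is 66.3°.

66.3°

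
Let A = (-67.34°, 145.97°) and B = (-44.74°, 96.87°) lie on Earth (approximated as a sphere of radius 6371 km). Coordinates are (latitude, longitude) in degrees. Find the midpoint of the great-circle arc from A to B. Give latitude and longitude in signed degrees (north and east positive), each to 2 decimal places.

Central angle δ = 0.5940 rad. Interpolating on the sphere with fraction f = 0.5:
P = [sin((1−f)δ)·A + sin(fδ)·B] / sin δ = 0.5229·A + 0.5229·B in Cartesian coordinates,
giving P = (-0.2114, 0.4815, -0.8506), i.e. latitude -58.28°, longitude 113.70°.

-58.28°, 113.70°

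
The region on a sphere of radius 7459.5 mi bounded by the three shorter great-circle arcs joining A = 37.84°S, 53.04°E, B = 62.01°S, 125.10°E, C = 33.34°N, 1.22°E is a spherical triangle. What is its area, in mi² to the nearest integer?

7006785 mi²

Side lengths (central angles): a = 2.3516, b = 1.5001, c = 0.8555 rad; semiperimeter s = 2.3536.
By l'Huilier's theorem, tan(E/4) = √[tan(s/2) tan((s−a)/2) tan((s−b)/2) tan((s−c)/2)], giving spherical excess E = 0.1259 rad.
Area = E·R² = 0.1259 × (7459.5)² ≈ 7006785 mi².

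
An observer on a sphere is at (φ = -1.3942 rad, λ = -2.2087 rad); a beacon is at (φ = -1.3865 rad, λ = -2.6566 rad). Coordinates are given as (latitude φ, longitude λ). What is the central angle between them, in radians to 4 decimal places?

0.0801 rad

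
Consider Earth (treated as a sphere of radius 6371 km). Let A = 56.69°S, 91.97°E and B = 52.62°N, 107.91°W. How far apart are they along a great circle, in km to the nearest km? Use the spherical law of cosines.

18664 km

With latitudes φ₁ = -56.690°, φ₂ = 52.620° and longitude difference Δλ = 160.120°:
cos c = sin φ₁ sin φ₂ + cos φ₁ cos φ₂ cos Δλ = (-0.8357)(0.7946) + (0.5492)(0.6071)(-0.9404) = -0.97761,
so c = arccos(-0.97761) = 2.92958 rad.
Distance = R·c = 6371 × 2.9296 ≈ 18664 km.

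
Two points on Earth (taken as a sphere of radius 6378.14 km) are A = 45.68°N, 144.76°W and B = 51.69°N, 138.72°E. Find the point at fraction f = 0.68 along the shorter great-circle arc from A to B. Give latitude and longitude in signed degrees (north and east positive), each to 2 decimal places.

The central angle between A and B is δ = 0.8468 rad.
With f = 0.68, the slerp weights are sin((1−f)δ)/sin δ = 0.3573 and sin(fδ)/sin δ = 0.7268.
Weighted sum of the unit vectors: (0.3573)·(-0.5706,-0.4031,0.7154) + (0.7268)·(-0.4659,0.4090,0.7847) = (-0.5425, 0.1532, 0.8260).
Converting back: φ = atan2(z, √(x²+y²)) = 55.69°, λ = atan2(y, x) = 164.23°.

55.69°, 164.23°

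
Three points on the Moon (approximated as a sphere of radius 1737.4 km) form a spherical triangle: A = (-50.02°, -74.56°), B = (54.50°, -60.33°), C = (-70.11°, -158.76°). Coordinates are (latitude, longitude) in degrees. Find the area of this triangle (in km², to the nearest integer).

Side lengths (central angles): a = 2.4890, b = 0.7338, c = 1.8361 rad; semiperimeter s = 2.5294.
By l'Huilier's theorem, tan(E/4) = √[tan(s/2) tan((s−a)/2) tan((s−b)/2) tan((s−c)/2)], giving spherical excess E = 0.6746 rad.
Area = E·R² = 0.6746 × (1737.4)² ≈ 2036211 km².

2036211 km²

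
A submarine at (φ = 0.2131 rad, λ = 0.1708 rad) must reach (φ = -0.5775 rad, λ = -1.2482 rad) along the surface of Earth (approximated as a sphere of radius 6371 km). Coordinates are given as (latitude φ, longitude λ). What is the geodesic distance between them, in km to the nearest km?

Let φ₁ = 0.2131 rad, φ₂ = -0.5775 rad, and Δλ = -1.4190 rad.
cos c = sin φ₁ sin φ₂ + cos φ₁ cos φ₂ cos Δλ = (0.2115)(-0.5459) + (0.9774)(0.8378)(0.1512) = 0.00837,
so c = arccos(0.00837) = 1.56243 rad.
Distance = R·c = 6371 × 1.5624 ≈ 9954 km.

9954 km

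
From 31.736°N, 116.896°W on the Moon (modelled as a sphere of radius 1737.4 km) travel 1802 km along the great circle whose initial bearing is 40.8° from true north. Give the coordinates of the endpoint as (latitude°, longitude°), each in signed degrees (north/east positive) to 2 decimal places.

Angular distance δ = d/R = 1802/1737.4 = 1.03718 rad; initial bearing θ = 0.7121 rad.
sin φ₂ = sin φ₁ cos δ + cos φ₁ sin δ cos θ = (0.5260)(0.5086) + (0.8505)(0.8610)(0.7570) = 0.8219, so φ₂ = 55.27°.
Δλ = atan2(sin θ sin δ cos φ₁, cos δ − sin φ₁ sin φ₂) = atan2(0.4785, 0.0763) = 80.934°.
λ₂ = -116.896° + 80.934° = -35.96°.

55.27°, -35.96°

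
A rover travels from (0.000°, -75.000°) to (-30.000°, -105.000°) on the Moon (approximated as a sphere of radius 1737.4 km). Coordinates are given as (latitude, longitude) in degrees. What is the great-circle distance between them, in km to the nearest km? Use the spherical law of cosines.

In radians: φ₁ = 0.0000, φ₂ = -0.5236, Δλ = -30.000° = -0.5236 rad.
cos c = sin φ₁ sin φ₂ + cos φ₁ cos φ₂ cos Δλ = (0.0000)(-0.5000) + (1.0000)(0.8660)(0.8660) = 0.75000,
so c = arccos(0.75000) = 0.72273 rad.
Distance = R·c = 1737.4 × 0.7227 ≈ 1256 km.

1256 km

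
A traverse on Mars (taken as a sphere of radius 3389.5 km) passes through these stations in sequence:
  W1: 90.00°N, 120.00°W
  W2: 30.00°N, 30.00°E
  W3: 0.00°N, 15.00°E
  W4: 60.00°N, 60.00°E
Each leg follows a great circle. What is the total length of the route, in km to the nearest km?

Leg W1→W2: central angle 1.0472 rad, distance 3549.5 km.
Leg W2→W3: central angle 0.5799 rad, distance 1965.6 km.
Leg W3→W4: central angle 1.2094 rad, distance 4099.4 km.
Total: 3549.5 + 1965.6 + 4099.4 ≈ 9614 km.

9614 km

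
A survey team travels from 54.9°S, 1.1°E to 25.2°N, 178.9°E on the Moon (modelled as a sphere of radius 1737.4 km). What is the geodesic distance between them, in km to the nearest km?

Let φ₁ = -0.9582 rad, φ₂ = 0.4398 rad, and Δλ = 3.1032 rad.
cos c = sin φ₁ sin φ₂ + cos φ₁ cos φ₂ cos Δλ = (-0.8181)(0.4258) + (0.5750)(0.9048)(-0.9993) = -0.86825,
so c = arccos(-0.86825) = 2.62246 rad.
Distance = R·c = 1737.4 × 2.6225 ≈ 4556 km.

4556 km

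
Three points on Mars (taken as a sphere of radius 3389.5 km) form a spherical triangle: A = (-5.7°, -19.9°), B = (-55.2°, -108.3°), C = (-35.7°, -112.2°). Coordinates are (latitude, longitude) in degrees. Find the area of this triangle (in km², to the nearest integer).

Side lengths (central angles): a = 0.3435, b = 1.5453, c = 1.4732 rad; semiperimeter s = 1.6810.
By l'Huilier's theorem, tan(E/4) = √[tan(s/2) tan((s−a)/2) tan((s−b)/2) tan((s−c)/2)], giving spherical excess E = 0.3157 rad.
Area = E·R² = 0.3157 × (3389.5)² ≈ 3627024 km².

3627024 km²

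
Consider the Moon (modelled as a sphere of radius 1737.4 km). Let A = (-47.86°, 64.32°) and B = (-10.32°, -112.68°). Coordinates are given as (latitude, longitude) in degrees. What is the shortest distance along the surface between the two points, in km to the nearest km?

3692 km

In radians: φ₁ = -0.8353, φ₂ = -0.1801, Δλ = -177.000° = -3.0892 rad.
cos c = sin φ₁ sin φ₂ + cos φ₁ cos φ₂ cos Δλ = (-0.7415)(-0.1791) + (0.6709)(0.9838)(-0.9986) = -0.52635,
so c = arccos(-0.52635) = 2.12510 rad.
Distance = R·c = 1737.4 × 2.1251 ≈ 3692 km.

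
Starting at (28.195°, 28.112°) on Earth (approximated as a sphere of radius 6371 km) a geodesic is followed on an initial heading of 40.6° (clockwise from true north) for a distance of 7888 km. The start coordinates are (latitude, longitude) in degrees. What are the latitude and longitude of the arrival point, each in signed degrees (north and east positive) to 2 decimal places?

51.89°, 122.87°

Angular distance δ = d/R = 7888/6371 = 1.23811 rad; initial bearing θ = 0.7086 rad.
sin φ₂ = sin φ₁ cos δ + cos φ₁ sin δ cos θ = (0.4725)(0.3266) + (0.8813)(0.9452)(0.7593) = 0.7868, so φ₂ = 51.89°.
Δλ = atan2(sin θ sin δ cos φ₁, cos δ − sin φ₁ sin φ₂) = atan2(0.5421, -0.0452) = 94.761°.
λ₂ = 28.112° + 94.761° = 122.87°.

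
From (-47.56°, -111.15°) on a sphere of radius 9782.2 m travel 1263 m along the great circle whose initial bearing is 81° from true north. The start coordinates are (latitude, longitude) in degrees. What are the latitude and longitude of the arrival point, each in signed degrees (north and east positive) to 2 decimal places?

Angular distance δ = d/R = 1263/9782.2 = 0.12911 rad; initial bearing θ = 1.4137 rad.
sin φ₂ = sin φ₁ cos δ + cos φ₁ sin δ cos θ = (-0.7380)(0.9917) + (0.6748)(0.1288)(0.1564) = -0.7183, so φ₂ = -45.91°.
Δλ = atan2(sin θ sin δ cos φ₁, cos δ − sin φ₁ sin φ₂) = atan2(0.0858, 0.4616) = 10.531°.
λ₂ = -111.150° + 10.531° = -100.62°.

-45.91°, -100.62°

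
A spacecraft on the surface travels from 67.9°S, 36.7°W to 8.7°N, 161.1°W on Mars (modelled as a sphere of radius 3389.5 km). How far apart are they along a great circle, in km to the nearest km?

6537 km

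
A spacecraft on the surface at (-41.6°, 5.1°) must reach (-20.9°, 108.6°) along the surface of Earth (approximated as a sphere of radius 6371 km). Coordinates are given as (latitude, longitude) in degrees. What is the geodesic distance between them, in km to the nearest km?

9537 km

Let φ₁ = -0.7261 rad, φ₂ = -0.3648 rad, and Δλ = 1.8064 rad.
cos c = sin φ₁ sin φ₂ + cos φ₁ cos φ₂ cos Δλ = (-0.6639)(-0.3567) + (0.7478)(0.9342)(-0.2334) = 0.07376,
so c = arccos(0.07376) = 1.49697 rad.
Distance = R·c = 6371 × 1.4970 ≈ 9537 km.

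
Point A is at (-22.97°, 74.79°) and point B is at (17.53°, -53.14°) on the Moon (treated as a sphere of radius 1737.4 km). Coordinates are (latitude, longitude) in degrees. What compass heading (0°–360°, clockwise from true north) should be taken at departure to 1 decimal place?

273.7°

With φ₁ = -0.4009, φ₂ = 0.3060, Δλ = -2.2328 rad, the forward-azimuth formula gives
θ = atan2( sin Δλ cos φ₂ , cos φ₁ sin φ₂ − sin φ₁ cos φ₂ cos Δλ ) = atan2(-0.7521, 0.0486) = -86.30°.
Adding 360° brings this into [0°, 360°): 273.7°.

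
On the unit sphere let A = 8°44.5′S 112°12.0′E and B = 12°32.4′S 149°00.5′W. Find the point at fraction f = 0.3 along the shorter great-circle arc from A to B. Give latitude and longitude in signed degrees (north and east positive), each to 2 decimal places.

-14.32°, 141.24°

Central angle δ = 1.6855 rad. Interpolating on the sphere with fraction f = 0.3:
P = [sin((1−f)δ)·A + sin(fδ)·B] / sin δ = 0.9307·A + 0.4876·B in Cartesian coordinates,
giving P = (-0.7556, 0.6066, -0.2473), i.e. latitude -14.32°, longitude 141.24°.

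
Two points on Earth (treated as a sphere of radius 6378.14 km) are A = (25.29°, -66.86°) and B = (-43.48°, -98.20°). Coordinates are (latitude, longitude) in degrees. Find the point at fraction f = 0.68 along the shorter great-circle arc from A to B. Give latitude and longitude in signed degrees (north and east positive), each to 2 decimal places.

The central angle between A and B is δ = 1.3012 rad.
With f = 0.68, the slerp weights are sin((1−f)δ)/sin δ = 0.4196 and sin(fδ)/sin δ = 0.8028.
Weighted sum of the unit vectors: (0.4196)·(0.3553,-0.8314,0.4272) + (0.8028)·(-0.1035,-0.7182,-0.6881) = (0.0660, -0.9254, -0.3731).
Converting back: φ = atan2(z, √(x²+y²)) = -21.91°, λ = atan2(y, x) = -85.92°.

-21.91°, -85.92°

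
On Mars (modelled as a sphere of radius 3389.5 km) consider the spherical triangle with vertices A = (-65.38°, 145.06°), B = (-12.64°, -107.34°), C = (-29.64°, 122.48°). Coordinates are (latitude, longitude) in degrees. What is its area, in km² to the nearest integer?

Side lengths (central angles): a = 2.0252, b = 0.6698, c = 1.4947 rad; semiperimeter s = 2.0949.
By l'Huilier's theorem, tan(E/4) = √[tan(s/2) tan((s−a)/2) tan((s−b)/2) tan((s−c)/2)], giving spherical excess E = 0.5055 rad.
Area = E·R² = 0.5055 × (3389.5)² ≈ 5807558 km².

5807558 km²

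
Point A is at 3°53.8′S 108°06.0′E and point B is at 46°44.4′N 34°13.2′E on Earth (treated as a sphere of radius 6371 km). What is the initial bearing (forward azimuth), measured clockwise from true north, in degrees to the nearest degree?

318°

With φ₁ = -0.0680, φ₂ = 0.8158, Δλ = -1.2894 rad, the forward-azimuth formula gives
θ = atan2( sin Δλ cos φ₂ , cos φ₁ sin φ₂ − sin φ₁ cos φ₂ cos Δλ ) = atan2(-0.6584, 0.7395) = -41.68°.
Adding 360° brings this into [0°, 360°): 318°.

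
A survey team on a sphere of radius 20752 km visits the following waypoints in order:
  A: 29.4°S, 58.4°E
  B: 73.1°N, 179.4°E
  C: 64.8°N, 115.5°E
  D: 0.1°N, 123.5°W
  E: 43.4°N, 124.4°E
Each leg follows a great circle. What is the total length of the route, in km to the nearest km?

Leg A→B: central angle 2.2145 rad, distance 45954.8 km.
Leg B→C: central angle 0.4022 rad, distance 8346.3 km.
Leg C→D: central angle 1.7903 rad, distance 37151.6 km.
Leg D→E: central angle 1.8464 rad, distance 38317.1 km.
Total: 45954.8 + 8346.3 + 37151.6 + 38317.1 ≈ 129770 km.

129770 km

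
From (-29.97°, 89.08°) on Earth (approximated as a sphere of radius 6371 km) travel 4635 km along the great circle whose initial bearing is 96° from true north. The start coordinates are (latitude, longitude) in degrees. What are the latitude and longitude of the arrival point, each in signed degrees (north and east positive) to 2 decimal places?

-25.68°, 136.29°

Angular distance δ = d/R = 4635/6371 = 0.72752 rad; initial bearing θ = 1.6755 rad.
sin φ₂ = sin φ₁ cos δ + cos φ₁ sin δ cos θ = (-0.4995)(0.7468) + (0.8663)(0.6650)(-0.1045) = -0.4333, so φ₂ = -25.68°.
Δλ = atan2(sin θ sin δ cos φ₁, cos δ − sin φ₁ sin φ₂) = atan2(0.5729, 0.5304) = 47.209°.
λ₂ = 89.080° + 47.209° = 136.29°.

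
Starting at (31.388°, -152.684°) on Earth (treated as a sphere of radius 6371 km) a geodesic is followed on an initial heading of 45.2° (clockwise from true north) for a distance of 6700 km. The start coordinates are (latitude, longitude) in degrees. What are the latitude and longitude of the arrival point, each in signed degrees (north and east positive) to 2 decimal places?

51.32°, -72.35°

Angular distance δ = d/R = 6700/6371 = 1.05164 rad; initial bearing θ = 0.7889 rad.
sin φ₂ = sin φ₁ cos δ + cos φ₁ sin δ cos θ = (0.5208)(0.4961) + (0.8537)(0.8682)(0.7046) = 0.7807, so φ₂ = 51.32°.
Δλ = atan2(sin θ sin δ cos φ₁, cos δ − sin φ₁ sin φ₂) = atan2(0.5259, 0.0896) = 80.337°.
λ₂ = -152.684° + 80.337° = -72.35°.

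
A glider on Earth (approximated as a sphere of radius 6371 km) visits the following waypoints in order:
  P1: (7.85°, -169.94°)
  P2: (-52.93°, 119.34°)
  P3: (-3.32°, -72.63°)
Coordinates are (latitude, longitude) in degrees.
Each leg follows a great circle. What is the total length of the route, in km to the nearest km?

Leg P1→P2: central angle 1.4825 rad, distance 9445.0 km.
Leg P2→P3: central angle 2.1442 rad, distance 13660.6 km.
Total: 9445.0 + 13660.6 ≈ 23106 km.

23106 km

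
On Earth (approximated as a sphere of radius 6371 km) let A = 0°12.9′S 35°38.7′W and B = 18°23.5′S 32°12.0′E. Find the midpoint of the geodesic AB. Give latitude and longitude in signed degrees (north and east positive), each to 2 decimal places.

-11.17°, -2.73°

The central angle between A and B is δ = 1.2036 rad.
With f = 0.5, the slerp weights are sin((1−f)δ)/sin δ = 0.6066 and sin(fδ)/sin δ = 0.6066.
Weighted sum of the unit vectors: (0.6066)·(0.8126,-0.5828,-0.0038) + (0.6066)·(0.8030,0.5057,-0.3155) = (0.9800, -0.0468, -0.1937).
Converting back: φ = atan2(z, √(x²+y²)) = -11.17°, λ = atan2(y, x) = -2.73°.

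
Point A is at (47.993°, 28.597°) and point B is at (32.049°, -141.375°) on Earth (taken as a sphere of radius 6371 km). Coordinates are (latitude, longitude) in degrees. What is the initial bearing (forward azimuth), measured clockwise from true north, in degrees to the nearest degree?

Δλ = -169.972° = -2.9666 rad.
y = sin Δλ · cos φ₂ = (-0.1741)(0.8476) = -0.1476
x = cos φ₁ sin φ₂ − sin φ₁ cos φ₂ cos Δλ = (0.6692)(0.5306) − (0.7431)(0.8476)(-0.9847) = 0.9753
θ = atan2(y, x) = -8.61°; adding 360° gives 351°.

351°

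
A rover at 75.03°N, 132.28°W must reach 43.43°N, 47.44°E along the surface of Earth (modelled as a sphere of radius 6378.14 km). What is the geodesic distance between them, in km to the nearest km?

With latitudes φ₁ = 75.030°, φ₂ = 43.430° and longitude difference Δλ = 179.720°:
Haversine: a = sin²(Δφ/2) + cos φ₁ cos φ₂ sin²(Δλ/2) = 0.0741 + (0.2583)(0.7262)(1.0000) = 0.26173.
Central angle c = 2·arcsin(√a) = 1.07407 rad.
Distance = R·c = 6378.14 × 1.0741 ≈ 6851 km.

6851 km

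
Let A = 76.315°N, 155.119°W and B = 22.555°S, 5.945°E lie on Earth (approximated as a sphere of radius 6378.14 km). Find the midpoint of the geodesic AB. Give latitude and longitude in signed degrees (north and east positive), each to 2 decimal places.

The central angle between A and B is δ = 2.1887 rad.
With f = 0.5, the slerp weights are sin((1−f)δ)/sin δ = 1.0902 and sin(fδ)/sin δ = 1.0902.
Weighted sum of the unit vectors: (1.0902)·(-0.2146,-0.0995,0.9716) + (1.0902)·(0.9185,0.0957,-0.3836) = (0.7674, -0.0042, 0.6411).
Converting back: φ = atan2(z, √(x²+y²)) = 39.87°, λ = atan2(y, x) = -0.32°.

39.87°, -0.32°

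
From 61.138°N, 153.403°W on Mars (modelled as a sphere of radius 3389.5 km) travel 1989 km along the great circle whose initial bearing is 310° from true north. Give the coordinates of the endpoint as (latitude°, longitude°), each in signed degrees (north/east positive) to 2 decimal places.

Angular distance δ = d/R = 1989/3389.5 = 0.58681 rad; initial bearing θ = 5.4105 rad.
sin φ₂ = sin φ₁ cos δ + cos φ₁ sin δ cos θ = (0.8758)(0.8327) + (0.4827)(0.5537)(0.6428) = 0.9011, so φ₂ = 64.30°.
Δλ = atan2(sin θ sin δ cos φ₁, cos δ − sin φ₁ sin φ₂) = atan2(-0.2047, 0.0436) = -77.989°.
λ₂ = -153.403° − 77.989° = -231.39° → 128.61° after wrapping to (−180°, 180°].

64.30°, 128.61°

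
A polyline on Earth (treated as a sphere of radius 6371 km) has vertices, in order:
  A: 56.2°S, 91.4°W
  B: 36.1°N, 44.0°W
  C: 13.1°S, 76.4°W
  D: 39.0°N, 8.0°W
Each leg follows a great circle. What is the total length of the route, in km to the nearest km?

26776 km

Leg A→B: central angle 1.7572 rad, distance 11195.4 km.
Leg B→C: central angle 1.0111 rad, distance 6441.8 km.
Leg C→D: central angle 1.4344 rad, distance 9138.4 km.
Total: 11195.4 + 6441.8 + 9138.4 ≈ 26776 km.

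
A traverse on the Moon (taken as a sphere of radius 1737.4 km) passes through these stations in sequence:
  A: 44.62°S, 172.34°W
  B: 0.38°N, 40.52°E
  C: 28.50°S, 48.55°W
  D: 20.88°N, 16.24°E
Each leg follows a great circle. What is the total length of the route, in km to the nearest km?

8978 km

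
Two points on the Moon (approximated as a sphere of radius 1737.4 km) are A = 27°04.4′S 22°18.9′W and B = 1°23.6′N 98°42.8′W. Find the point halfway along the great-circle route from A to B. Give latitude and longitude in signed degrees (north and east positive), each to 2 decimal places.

-16.16°, -63.12°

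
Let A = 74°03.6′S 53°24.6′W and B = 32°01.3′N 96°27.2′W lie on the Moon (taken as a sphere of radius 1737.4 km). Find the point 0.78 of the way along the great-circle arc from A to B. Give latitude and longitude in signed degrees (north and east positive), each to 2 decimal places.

8.26°, -91.72°

Central angle δ = 1.9174 rad. Interpolating on the sphere with fraction f = 0.78:
P = [sin((1−f)δ)·A + sin(fδ)·B] / sin δ = 0.4353·A + 1.0602·B in Cartesian coordinates,
giving P = (-0.0298, -0.9892, 0.1436), i.e. latitude 8.26°, longitude -91.72°.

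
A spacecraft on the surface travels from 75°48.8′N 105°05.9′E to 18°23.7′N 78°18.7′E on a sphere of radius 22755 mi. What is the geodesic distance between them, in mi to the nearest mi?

23471 mi

Let φ₁ = 1.3232 rad, φ₂ = 0.3211 rad, and Δλ = -0.4675 rad.
Haversine: a = sin²(Δφ/2) + cos φ₁ cos φ₂ sin²(Δλ/2) = 0.2307 + (0.2451)(0.9489)(0.0537) = 0.24323.
Central angle c = 2·arcsin(√a) = 1.03148 rad.
Distance = R·c = 22755 × 1.0315 ≈ 23471 mi.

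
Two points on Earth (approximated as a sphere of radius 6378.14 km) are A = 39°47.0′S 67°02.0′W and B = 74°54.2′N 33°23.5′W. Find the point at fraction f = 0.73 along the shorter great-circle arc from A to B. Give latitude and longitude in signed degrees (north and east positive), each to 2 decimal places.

44.68°, -53.94°

Central angle δ = 2.0389 rad. Interpolating on the sphere with fraction f = 0.73:
P = [sin((1−f)δ)·A + sin(fδ)·B] / sin δ = 0.5862·A + 1.1167·B in Cartesian coordinates,
giving P = (0.4186, -0.5748, 0.7031), i.e. latitude 44.68°, longitude -53.94°.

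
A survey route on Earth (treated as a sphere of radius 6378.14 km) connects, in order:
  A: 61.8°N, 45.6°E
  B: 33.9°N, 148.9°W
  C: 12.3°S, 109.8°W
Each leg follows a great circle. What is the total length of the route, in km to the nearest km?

Leg A→B: central angle 1.4587 rad, distance 9304.1 km.
Leg B→C: central angle 1.0350 rad, distance 6601.4 km.
Total: 9304.1 + 6601.4 ≈ 15905 km.

15905 km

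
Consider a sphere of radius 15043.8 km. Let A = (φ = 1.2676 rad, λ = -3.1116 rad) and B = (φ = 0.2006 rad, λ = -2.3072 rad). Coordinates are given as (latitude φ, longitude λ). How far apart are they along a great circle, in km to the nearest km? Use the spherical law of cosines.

17553 km

Let φ₁ = 1.2676 rad, φ₂ = 0.2006 rad, and Δλ = 0.8044 rad.
cos c = sin φ₁ sin φ₂ + cos φ₁ cos φ₂ cos Δλ = (0.9544)(0.1993) + (0.2986)(0.9799)(0.6935) = 0.39309,
so c = arccos(0.39309) = 1.16681 rad.
Distance = R·c = 15043.8 × 1.1668 ≈ 17553 km.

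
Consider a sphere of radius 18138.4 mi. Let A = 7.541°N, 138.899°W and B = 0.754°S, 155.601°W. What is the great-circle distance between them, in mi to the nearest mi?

5891 mi

In radians: φ₁ = 0.1316, φ₂ = -0.0132, Δλ = -16.702° = -0.2915 rad.
cos c = sin φ₁ sin φ₂ + cos φ₁ cos φ₂ cos Δλ = (0.1312)(-0.0132) + (0.9914)(0.9999)(0.9578) = 0.94772,
so c = arccos(0.94772) = 0.32479 rad.
Distance = R·c = 18138.4 × 0.3248 ≈ 5891 mi.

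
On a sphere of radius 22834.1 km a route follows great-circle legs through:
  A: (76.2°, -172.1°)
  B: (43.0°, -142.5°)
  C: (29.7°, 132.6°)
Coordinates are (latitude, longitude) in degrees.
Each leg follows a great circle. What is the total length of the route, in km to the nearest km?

40764 km

Leg A→B: central angle 0.6198 rad, distance 14152.5 km.
Leg B→C: central angle 1.1654 rad, distance 26611.1 km.
Total: 14152.5 + 26611.1 ≈ 40764 km.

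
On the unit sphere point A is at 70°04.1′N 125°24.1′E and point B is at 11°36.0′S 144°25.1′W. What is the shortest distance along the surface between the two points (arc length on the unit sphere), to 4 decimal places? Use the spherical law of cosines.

1.7620

Let φ₁ = 1.2229 rad, φ₂ = -0.2025 rad, and Δλ = 1.5739 rad.
cos c = sin φ₁ sin φ₂ + cos φ₁ cos φ₂ cos Δλ = (0.9401)(-0.2011) + (0.3409)(0.9796)(-0.0031) = -0.19008,
so c = arccos(-0.19008) = 1.76204 rad.
On the unit sphere the arc length equals the central angle: 1.7620.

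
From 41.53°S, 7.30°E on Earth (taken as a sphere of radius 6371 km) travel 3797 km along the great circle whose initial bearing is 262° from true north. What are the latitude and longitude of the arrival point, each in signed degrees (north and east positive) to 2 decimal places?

-37.39°, -37.09°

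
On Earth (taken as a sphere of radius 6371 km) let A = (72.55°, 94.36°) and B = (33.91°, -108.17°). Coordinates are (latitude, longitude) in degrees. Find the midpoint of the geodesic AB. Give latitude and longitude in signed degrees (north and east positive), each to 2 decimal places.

69.52°, -119.91°

Central angle δ = 1.2636 rad. Interpolating on the sphere with fraction f = 0.5:
P = [sin((1−f)δ)·A + sin(fδ)·B] / sin δ = 0.6196·A + 0.6196·B in Cartesian coordinates,
giving P = (-0.1745, -0.3033, 0.9368), i.e. latitude 69.52°, longitude -119.91°.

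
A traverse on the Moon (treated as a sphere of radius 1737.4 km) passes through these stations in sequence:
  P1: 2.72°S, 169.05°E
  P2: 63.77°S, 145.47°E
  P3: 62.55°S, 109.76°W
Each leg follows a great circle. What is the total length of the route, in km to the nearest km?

3195 km

Leg P1→P2: central angle 1.1072 rad, distance 1923.6 km.
Leg P2→P3: central angle 0.7316 rad, distance 1271.1 km.
Total: 1923.6 + 1271.1 ≈ 3195 km.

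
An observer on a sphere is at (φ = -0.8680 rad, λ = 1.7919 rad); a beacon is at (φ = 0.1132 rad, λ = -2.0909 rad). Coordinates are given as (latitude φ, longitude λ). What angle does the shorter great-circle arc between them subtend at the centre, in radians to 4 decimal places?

2.1651 rad

Let φ₁ = -0.8680 rad, φ₂ = 0.1132 rad, and Δλ = 2.4004 rad.
Haversine: a = sin²(Δφ/2) + cos φ₁ cos φ₂ sin²(Δλ/2) = 0.2220 + (0.6464)(0.9936)(0.8688) = 0.77996.
Central angle c = 2·arcsin(√a) = 2.16509 rad.
So the angular separation is 2.1651 rad.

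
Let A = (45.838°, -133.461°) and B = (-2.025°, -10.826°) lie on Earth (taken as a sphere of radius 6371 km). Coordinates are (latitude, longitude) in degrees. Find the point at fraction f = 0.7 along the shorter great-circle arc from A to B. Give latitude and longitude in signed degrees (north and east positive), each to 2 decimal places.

23.64°, -33.89°

The central angle between A and B is δ = 1.9832 rad.
With f = 0.7, the slerp weights are sin((1−f)δ)/sin δ = 0.6118 and sin(fδ)/sin δ = 1.0734.
Weighted sum of the unit vectors: (0.6118)·(-0.4792,-0.5057,0.7174) + (1.0734)·(0.9816,-0.1877,-0.0353) = (0.7604, -0.5109, 0.4009).
Converting back: φ = atan2(z, √(x²+y²)) = 23.64°, λ = atan2(y, x) = -33.89°.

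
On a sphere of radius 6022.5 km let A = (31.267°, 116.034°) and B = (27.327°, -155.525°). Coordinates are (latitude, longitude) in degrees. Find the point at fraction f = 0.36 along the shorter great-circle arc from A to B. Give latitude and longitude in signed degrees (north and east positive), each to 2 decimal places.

37.96°, 148.00°

Central angle δ = 1.3089 rad. Interpolating on the sphere with fraction f = 0.36:
P = [sin((1−f)δ)·A + sin(fδ)·B] / sin δ = 0.7693·A + 0.4700·B in Cartesian coordinates,
giving P = (-0.6686, 0.4179, 0.6151), i.e. latitude 37.96°, longitude 148.00°.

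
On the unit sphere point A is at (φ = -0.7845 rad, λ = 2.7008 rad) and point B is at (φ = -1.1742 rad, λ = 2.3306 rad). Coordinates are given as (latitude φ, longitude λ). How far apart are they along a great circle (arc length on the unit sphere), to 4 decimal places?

With latitudes φ₁ = -44.949°, φ₂ = -67.277° and longitude difference Δλ = -21.211°:
cos c = sin φ₁ sin φ₂ + cos φ₁ cos φ₂ cos Δλ = (-0.7065)(-0.9224) + (0.7077)(0.3863)(0.9323) = 0.90650,
so c = arccos(0.90650) = 0.43587 rad.
On the unit sphere the arc length equals the central angle: 0.4359.

0.4359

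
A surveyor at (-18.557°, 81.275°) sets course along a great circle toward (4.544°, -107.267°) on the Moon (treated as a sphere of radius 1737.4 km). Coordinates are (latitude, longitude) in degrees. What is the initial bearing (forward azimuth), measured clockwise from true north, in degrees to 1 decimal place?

148.2°

Δλ = 171.458° = 2.9925 rad.
y = sin Δλ · cos φ₂ = (0.1485)(0.9969) = 0.1481
x = cos φ₁ sin φ₂ − sin φ₁ cos φ₂ cos Δλ = (0.9480)(0.0792) − (-0.3182)(0.9969)(-0.9889) = -0.2386
θ = atan2(y, x) = 148.18°, so the bearing is 148.2°.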